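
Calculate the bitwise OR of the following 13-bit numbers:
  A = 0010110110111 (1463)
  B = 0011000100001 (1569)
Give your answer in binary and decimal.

Apply | to each column (1 where either bit is 1):
  0010110110111
| 0011000100001
---------------
  0011110110111

Answer: 0011110110111 (1975)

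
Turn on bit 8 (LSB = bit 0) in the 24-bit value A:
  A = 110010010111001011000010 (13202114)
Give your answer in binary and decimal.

Mask = 1 << 8 = 000000000000000100000000
Bit 8 of A is 0, so OR-ing with the mask flips it to 1.
  110010010111001011000010
| 000000000000000100000000
--------------------------
  110010010111001111000010

Answer: 110010010111001111000010 (13202370)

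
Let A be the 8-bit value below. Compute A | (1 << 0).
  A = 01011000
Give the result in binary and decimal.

Mask = 1 << 0 = 00000001
Bit 0 of A is 0, so OR-ing with the mask flips it to 1.
  01011000
| 00000001
----------
  01011001

Answer: 01011001 (89)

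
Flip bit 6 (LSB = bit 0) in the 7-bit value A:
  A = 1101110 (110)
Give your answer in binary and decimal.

Mask = 1 << 6 = 1000000
Bit 6 of A is 1; XOR with the mask flips it to 0.
  1101110
^ 1000000
---------
  0101110

Answer: 0101110 (46)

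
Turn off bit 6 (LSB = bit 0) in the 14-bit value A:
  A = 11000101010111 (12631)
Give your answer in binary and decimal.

Mask = ~(1 << 6) = 11111110111111
Bit 6 of A is 1, so AND-ing with the mask clears it to 0.
  11000101010111
& 11111110111111
----------------
  11000100010111

Answer: 11000100010111 (12567)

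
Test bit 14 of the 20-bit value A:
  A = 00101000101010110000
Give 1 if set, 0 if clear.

Bit 14 is the 15th from the right.
  00101000101010110000
       ^
That bit is 0.

Answer: 0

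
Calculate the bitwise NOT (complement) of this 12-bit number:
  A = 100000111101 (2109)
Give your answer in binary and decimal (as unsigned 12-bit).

Flip each bit (0->1, 1->0):
  100000111101
  011111000010

Answer: 011111000010 (1986)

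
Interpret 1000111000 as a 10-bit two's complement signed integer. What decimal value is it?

MSB is 1, so the value is negative. Find the magnitude:
1. Invert bits:  0111000111
2. Add 1:        0111001000  = 456
3. Apply sign:   -456

Answer: -456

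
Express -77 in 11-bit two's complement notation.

1. Binary of +77:  00001001101
2. Invert bits:     11110110010
3. Add 1:           11110110011

Answer: 11110110011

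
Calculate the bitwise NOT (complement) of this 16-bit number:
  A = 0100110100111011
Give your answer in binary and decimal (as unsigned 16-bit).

Flip each bit (0->1, 1->0):
  0100110100111011
  1011001011000100

Answer: 1011001011000100 (45764)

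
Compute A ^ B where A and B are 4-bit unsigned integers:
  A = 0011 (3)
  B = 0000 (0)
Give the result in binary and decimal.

Apply ^ to each column (1 where bits differ):
  0011
^ 0000
------
  0011

Answer: 0011 (3)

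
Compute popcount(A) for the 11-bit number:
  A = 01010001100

01010001100
1-bits at positions (from bit 0 = LSB): 2, 3, 7, 9
Count = 4

Answer: 4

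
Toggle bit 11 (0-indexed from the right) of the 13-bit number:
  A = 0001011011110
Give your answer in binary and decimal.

Mask = 1 << 11 = 0100000000000
Bit 11 of A is 0; XOR with the mask flips it to 1.
  0001011011110
^ 0100000000000
---------------
  0101011011110

Answer: 0101011011110 (2782)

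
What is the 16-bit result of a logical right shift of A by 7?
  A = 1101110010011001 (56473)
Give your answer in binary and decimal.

Logical shift right by 7: drop the bottom 7 bit(s), prepend 7 zero(s) on the left.
  1101110010011001  ->  keep [110111001], discard [0011001], prepend 0000000
= 0000000110111001

Answer: 0000000110111001 (441)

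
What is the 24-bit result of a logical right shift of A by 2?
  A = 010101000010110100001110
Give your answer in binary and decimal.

Logical shift right by 2: drop the bottom 2 bit(s), prepend 2 zero(s) on the left.
  010101000010110100001110  ->  keep [0101010000101101000011], discard [10], prepend 00
= 000101010000101101000011

Answer: 000101010000101101000011 (1379139)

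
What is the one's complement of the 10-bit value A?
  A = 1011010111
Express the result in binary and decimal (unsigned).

Flip each bit (0->1, 1->0):
  1011010111
  0100101000

Answer: 0100101000 (296)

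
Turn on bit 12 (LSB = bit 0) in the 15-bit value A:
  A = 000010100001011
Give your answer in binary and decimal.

Mask = 1 << 12 = 001000000000000
Bit 12 of A is 0, so OR-ing with the mask flips it to 1.
  000010100001011
| 001000000000000
-----------------
  001010100001011

Answer: 001010100001011 (5387)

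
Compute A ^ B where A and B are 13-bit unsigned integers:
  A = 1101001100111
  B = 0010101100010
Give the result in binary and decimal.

Apply ^ to each column (1 where bits differ):
  1101001100111
^ 0010101100010
---------------
  1111100000101

Answer: 1111100000101 (7941)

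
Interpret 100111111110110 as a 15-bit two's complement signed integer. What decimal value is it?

MSB is 1, so the value is negative. Find the magnitude:
1. Invert bits:  011000000001001
2. Add 1:        011000000001010  = 12298
3. Apply sign:   -12298

Answer: -12298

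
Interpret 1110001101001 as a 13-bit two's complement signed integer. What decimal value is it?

MSB is 1, so the value is negative. Find the magnitude:
1. Invert bits:  0001110010110
2. Add 1:        0001110010111  = 919
3. Apply sign:   -919

Answer: -919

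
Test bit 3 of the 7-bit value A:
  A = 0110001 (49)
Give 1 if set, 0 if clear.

Bit 3 is the 4th from the right.
  0110001
     ^
That bit is 0.

Answer: 0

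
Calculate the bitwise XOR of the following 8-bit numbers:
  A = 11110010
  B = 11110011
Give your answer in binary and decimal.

Apply ^ to each column (1 where bits differ):
  11110010
^ 11110011
----------
  00000001

Answer: 00000001 (1)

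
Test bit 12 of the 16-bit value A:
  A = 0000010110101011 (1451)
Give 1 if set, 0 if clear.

Bit 12 is the 13th from the right.
  0000010110101011
     ^
That bit is 0.

Answer: 0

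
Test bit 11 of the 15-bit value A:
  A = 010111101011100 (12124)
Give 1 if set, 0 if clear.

Bit 11 is the 12th from the right.
  010111101011100
     ^
That bit is 1.

Answer: 1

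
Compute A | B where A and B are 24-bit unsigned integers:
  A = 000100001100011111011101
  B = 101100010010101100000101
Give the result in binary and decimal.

Apply | to each column (1 where either bit is 1):
  000100001100011111011101
| 101100010010101100000101
--------------------------
  101100011110111111011101

Answer: 101100011110111111011101 (11661277)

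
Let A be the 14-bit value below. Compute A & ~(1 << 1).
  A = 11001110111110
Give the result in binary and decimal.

Mask = ~(1 << 1) = 11111111111101
Bit 1 of A is 1, so AND-ing with the mask clears it to 0.
  11001110111110
& 11111111111101
----------------
  11001110111100

Answer: 11001110111100 (13244)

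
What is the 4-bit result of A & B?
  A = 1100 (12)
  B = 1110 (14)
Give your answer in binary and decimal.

Apply & to each column (1 only where both bits are 1):
  1100
& 1110
------
  1100

Answer: 1100 (12)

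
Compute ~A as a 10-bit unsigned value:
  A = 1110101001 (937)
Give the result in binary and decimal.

Flip each bit (0->1, 1->0):
  1110101001
  0001010110

Answer: 0001010110 (86)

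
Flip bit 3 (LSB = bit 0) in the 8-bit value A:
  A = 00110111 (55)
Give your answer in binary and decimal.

Mask = 1 << 3 = 00001000
Bit 3 of A is 0; XOR with the mask flips it to 1.
  00110111
^ 00001000
----------
  00111111

Answer: 00111111 (63)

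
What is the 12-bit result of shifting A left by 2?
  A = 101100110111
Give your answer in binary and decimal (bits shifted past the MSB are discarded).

Shift left by 2: drop the top 2 bit(s), append 2 zero(s) on the right.
  101100110111  ->  discard [10], keep [1100110111], append 00
= 110011011100

Answer: 110011011100 (3292)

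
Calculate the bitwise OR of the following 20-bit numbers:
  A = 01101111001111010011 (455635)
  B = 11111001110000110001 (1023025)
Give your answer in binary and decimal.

Apply | to each column (1 where either bit is 1):
  01101111001111010011
| 11111001110000110001
----------------------
  11111111111111110011

Answer: 11111111111111110011 (1048563)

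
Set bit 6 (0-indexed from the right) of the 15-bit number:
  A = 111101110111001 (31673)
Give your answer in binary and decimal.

Mask = 1 << 6 = 000000001000000
Bit 6 of A is 0, so OR-ing with the mask flips it to 1.
  111101110111001
| 000000001000000
-----------------
  111101111111001

Answer: 111101111111001 (31737)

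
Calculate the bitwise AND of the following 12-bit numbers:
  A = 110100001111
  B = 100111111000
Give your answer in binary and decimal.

Apply & to each column (1 only where both bits are 1):
  110100001111
& 100111111000
--------------
  100100001000

Answer: 100100001000 (2312)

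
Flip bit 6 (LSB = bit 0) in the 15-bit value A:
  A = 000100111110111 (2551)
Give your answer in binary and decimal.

Mask = 1 << 6 = 000000001000000
Bit 6 of A is 1; XOR with the mask flips it to 0.
  000100111110111
^ 000000001000000
-----------------
  000100110110111

Answer: 000100110110111 (2487)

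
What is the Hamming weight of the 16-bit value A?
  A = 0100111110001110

0100111110001110
1-bits at positions (from bit 0 = LSB): 1, 2, 3, 7, 8, 9, 10, 11, 14
Count = 9

Answer: 9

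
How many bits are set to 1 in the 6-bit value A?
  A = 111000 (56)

111000
1-bits at positions (from bit 0 = LSB): 3, 4, 5
Count = 3

Answer: 3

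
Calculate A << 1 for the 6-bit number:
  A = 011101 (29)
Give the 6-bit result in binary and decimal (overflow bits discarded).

Shift left by 1: drop the top 1 bit(s), append 1 zero(s) on the right.
  011101  ->  discard [0], keep [11101], append 0
= 111010

Answer: 111010 (58)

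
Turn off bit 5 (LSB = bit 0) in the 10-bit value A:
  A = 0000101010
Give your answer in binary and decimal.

Mask = ~(1 << 5) = 1111011111
Bit 5 of A is 1, so AND-ing with the mask clears it to 0.
  0000101010
& 1111011111
------------
  0000001010

Answer: 0000001010 (10)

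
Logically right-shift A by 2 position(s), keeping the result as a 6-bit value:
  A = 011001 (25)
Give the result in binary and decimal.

Logical shift right by 2: drop the bottom 2 bit(s), prepend 2 zero(s) on the left.
  011001  ->  keep [0110], discard [01], prepend 00
= 000110

Answer: 000110 (6)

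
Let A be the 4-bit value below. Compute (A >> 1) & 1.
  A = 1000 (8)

Bit 1 is the 2nd from the right.
  1000
    ^
That bit is 0.

Answer: 0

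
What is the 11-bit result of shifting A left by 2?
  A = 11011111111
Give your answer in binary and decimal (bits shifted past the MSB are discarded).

Shift left by 2: drop the top 2 bit(s), append 2 zero(s) on the right.
  11011111111  ->  discard [11], keep [011111111], append 00
= 01111111100

Answer: 01111111100 (1020)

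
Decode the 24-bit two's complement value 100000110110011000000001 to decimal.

MSB is 1, so the value is negative. Find the magnitude:
1. Invert bits:  011111001001100111111110
2. Add 1:        011111001001100111111111  = 8165887
3. Apply sign:   -8165887

Answer: -8165887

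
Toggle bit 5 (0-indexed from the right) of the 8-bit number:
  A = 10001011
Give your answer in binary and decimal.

Mask = 1 << 5 = 00100000
Bit 5 of A is 0; XOR with the mask flips it to 1.
  10001011
^ 00100000
----------
  10101011

Answer: 10101011 (171)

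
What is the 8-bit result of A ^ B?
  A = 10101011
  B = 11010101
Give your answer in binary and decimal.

Apply ^ to each column (1 where bits differ):
  10101011
^ 11010101
----------
  01111110

Answer: 01111110 (126)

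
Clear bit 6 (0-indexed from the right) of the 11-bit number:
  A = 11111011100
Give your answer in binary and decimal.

Mask = ~(1 << 6) = 11110111111
Bit 6 of A is 1, so AND-ing with the mask clears it to 0.
  11111011100
& 11110111111
-------------
  11110011100

Answer: 11110011100 (1948)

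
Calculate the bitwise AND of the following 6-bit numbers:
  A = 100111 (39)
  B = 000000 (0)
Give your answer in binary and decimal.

Apply & to each column (1 only where both bits are 1):
  100111
& 000000
--------
  000000

Answer: 000000 (0)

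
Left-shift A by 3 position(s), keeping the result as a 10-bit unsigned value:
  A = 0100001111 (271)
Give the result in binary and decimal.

Shift left by 3: drop the top 3 bit(s), append 3 zero(s) on the right.
  0100001111  ->  discard [010], keep [0001111], append 000
= 0001111000

Answer: 0001111000 (120)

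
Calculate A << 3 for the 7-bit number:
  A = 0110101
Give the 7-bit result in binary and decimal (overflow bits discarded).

Shift left by 3: drop the top 3 bit(s), append 3 zero(s) on the right.
  0110101  ->  discard [011], keep [0101], append 000
= 0101000

Answer: 0101000 (40)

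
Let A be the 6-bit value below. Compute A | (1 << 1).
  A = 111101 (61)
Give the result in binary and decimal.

Mask = 1 << 1 = 000010
Bit 1 of A is 0, so OR-ing with the mask flips it to 1.
  111101
| 000010
--------
  111111

Answer: 111111 (63)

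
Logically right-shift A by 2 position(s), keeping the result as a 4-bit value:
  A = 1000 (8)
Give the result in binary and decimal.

Logical shift right by 2: drop the bottom 2 bit(s), prepend 2 zero(s) on the left.
  1000  ->  keep [10], discard [00], prepend 00
= 0010

Answer: 0010 (2)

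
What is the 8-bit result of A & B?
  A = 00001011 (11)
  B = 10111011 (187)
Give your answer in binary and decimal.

Apply & to each column (1 only where both bits are 1):
  00001011
& 10111011
----------
  00001011

Answer: 00001011 (11)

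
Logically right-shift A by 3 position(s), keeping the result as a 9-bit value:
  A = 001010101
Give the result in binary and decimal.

Logical shift right by 3: drop the bottom 3 bit(s), prepend 3 zero(s) on the left.
  001010101  ->  keep [001010], discard [101], prepend 000
= 000001010

Answer: 000001010 (10)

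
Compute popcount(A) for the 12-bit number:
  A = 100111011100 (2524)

100111011100
1-bits at positions (from bit 0 = LSB): 2, 3, 4, 6, 7, 8, 11
Count = 7

Answer: 7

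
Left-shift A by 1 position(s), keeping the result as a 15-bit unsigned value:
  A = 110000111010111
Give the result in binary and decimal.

Shift left by 1: drop the top 1 bit(s), append 1 zero(s) on the right.
  110000111010111  ->  discard [1], keep [10000111010111], append 0
= 100001110101110

Answer: 100001110101110 (17326)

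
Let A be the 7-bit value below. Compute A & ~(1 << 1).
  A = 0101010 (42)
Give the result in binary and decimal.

Mask = ~(1 << 1) = 1111101
Bit 1 of A is 1, so AND-ing with the mask clears it to 0.
  0101010
& 1111101
---------
  0101000

Answer: 0101000 (40)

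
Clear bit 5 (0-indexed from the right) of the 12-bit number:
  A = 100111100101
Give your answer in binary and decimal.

Mask = ~(1 << 5) = 111111011111
Bit 5 of A is 1, so AND-ing with the mask clears it to 0.
  100111100101
& 111111011111
--------------
  100111000101

Answer: 100111000101 (2501)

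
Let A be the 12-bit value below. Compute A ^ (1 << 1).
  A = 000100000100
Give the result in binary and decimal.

Mask = 1 << 1 = 000000000010
Bit 1 of A is 0; XOR with the mask flips it to 1.
  000100000100
^ 000000000010
--------------
  000100000110

Answer: 000100000110 (262)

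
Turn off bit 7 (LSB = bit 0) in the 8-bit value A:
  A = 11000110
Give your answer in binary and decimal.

Mask = ~(1 << 7) = 01111111
Bit 7 of A is 1, so AND-ing with the mask clears it to 0.
  11000110
& 01111111
----------
  01000110

Answer: 01000110 (70)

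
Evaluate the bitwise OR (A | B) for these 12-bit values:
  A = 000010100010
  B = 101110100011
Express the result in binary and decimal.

Apply | to each column (1 where either bit is 1):
  000010100010
| 101110100011
--------------
  101110100011

Answer: 101110100011 (2979)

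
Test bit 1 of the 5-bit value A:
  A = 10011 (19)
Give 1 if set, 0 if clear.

Bit 1 is the 2nd from the right.
  10011
     ^
That bit is 1.

Answer: 1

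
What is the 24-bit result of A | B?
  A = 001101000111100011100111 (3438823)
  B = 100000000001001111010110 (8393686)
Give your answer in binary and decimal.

Apply | to each column (1 where either bit is 1):
  001101000111100011100111
| 100000000001001111010110
--------------------------
  101101000111101111110111

Answer: 101101000111101111110111 (11828215)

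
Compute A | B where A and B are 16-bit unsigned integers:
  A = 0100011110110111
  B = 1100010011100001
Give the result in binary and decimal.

Apply | to each column (1 where either bit is 1):
  0100011110110111
| 1100010011100001
------------------
  1100011111110111

Answer: 1100011111110111 (51191)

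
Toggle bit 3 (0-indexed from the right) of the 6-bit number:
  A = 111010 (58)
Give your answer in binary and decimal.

Mask = 1 << 3 = 001000
Bit 3 of A is 1; XOR with the mask flips it to 0.
  111010
^ 001000
--------
  110010

Answer: 110010 (50)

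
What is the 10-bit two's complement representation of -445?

1. Binary of +445:  0110111101
2. Invert bits:     1001000010
3. Add 1:           1001000011

Answer: 1001000011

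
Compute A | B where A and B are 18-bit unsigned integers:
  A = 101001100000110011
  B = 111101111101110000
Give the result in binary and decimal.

Apply | to each column (1 where either bit is 1):
  101001100000110011
| 111101111101110000
--------------------
  111101111101110011

Answer: 111101111101110011 (253811)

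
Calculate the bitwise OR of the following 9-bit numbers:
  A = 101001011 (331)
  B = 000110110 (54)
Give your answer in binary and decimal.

Apply | to each column (1 where either bit is 1):
  101001011
| 000110110
-----------
  101111111

Answer: 101111111 (383)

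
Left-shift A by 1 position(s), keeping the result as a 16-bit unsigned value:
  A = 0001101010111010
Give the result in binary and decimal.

Shift left by 1: drop the top 1 bit(s), append 1 zero(s) on the right.
  0001101010111010  ->  discard [0], keep [001101010111010], append 0
= 0011010101110100

Answer: 0011010101110100 (13684)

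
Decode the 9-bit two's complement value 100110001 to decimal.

MSB is 1, so the value is negative. Find the magnitude:
1. Invert bits:  011001110
2. Add 1:        011001111  = 207
3. Apply sign:   -207

Answer: -207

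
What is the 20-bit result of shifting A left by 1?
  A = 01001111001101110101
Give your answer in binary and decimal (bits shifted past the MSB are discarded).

Shift left by 1: drop the top 1 bit(s), append 1 zero(s) on the right.
  01001111001101110101  ->  discard [0], keep [1001111001101110101], append 0
= 10011110011011101010

Answer: 10011110011011101010 (648938)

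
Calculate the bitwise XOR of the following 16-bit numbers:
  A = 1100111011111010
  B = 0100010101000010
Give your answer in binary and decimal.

Apply ^ to each column (1 where bits differ):
  1100111011111010
^ 0100010101000010
------------------
  1000101110111000

Answer: 1000101110111000 (35768)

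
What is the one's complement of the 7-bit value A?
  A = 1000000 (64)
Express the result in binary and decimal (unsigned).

Flip each bit (0->1, 1->0):
  1000000
  0111111

Answer: 0111111 (63)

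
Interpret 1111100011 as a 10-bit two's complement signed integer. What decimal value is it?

MSB is 1, so the value is negative. Find the magnitude:
1. Invert bits:  0000011100
2. Add 1:        0000011101  = 29
3. Apply sign:   -29

Answer: -29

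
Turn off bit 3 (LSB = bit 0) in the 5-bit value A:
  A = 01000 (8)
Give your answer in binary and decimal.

Mask = ~(1 << 3) = 10111
Bit 3 of A is 1, so AND-ing with the mask clears it to 0.
  01000
& 10111
-------
  00000

Answer: 00000 (0)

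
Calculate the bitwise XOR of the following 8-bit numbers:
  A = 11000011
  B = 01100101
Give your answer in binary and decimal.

Apply ^ to each column (1 where bits differ):
  11000011
^ 01100101
----------
  10100110

Answer: 10100110 (166)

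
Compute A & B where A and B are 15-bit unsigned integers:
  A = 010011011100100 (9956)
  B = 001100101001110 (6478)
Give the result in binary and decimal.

Apply & to each column (1 only where both bits are 1):
  010011011100100
& 001100101001110
-----------------
  000000001000100

Answer: 000000001000100 (68)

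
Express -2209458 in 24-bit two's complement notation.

1. Binary of +2209458:  001000011011011010110010
2. Invert bits:     110111100100100101001101
3. Add 1:           110111100100100101001110

Answer: 110111100100100101001110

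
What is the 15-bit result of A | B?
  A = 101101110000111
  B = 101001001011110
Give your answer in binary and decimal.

Apply | to each column (1 where either bit is 1):
  101101110000111
| 101001001011110
-----------------
  101101111011111

Answer: 101101111011111 (23519)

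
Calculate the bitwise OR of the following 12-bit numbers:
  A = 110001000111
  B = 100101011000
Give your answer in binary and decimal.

Apply | to each column (1 where either bit is 1):
  110001000111
| 100101011000
--------------
  110101011111

Answer: 110101011111 (3423)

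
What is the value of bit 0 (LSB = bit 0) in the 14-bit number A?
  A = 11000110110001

Bit 0 is the 1st from the right.
  11000110110001
               ^
That bit is 1.

Answer: 1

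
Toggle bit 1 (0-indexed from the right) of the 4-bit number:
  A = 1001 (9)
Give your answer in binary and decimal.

Mask = 1 << 1 = 0010
Bit 1 of A is 0; XOR with the mask flips it to 1.
  1001
^ 0010
------
  1011

Answer: 1011 (11)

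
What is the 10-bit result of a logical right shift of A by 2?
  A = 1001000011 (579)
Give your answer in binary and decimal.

Logical shift right by 2: drop the bottom 2 bit(s), prepend 2 zero(s) on the left.
  1001000011  ->  keep [10010000], discard [11], prepend 00
= 0010010000

Answer: 0010010000 (144)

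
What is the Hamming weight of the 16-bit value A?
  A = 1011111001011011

1011111001011011
1-bits at positions (from bit 0 = LSB): 0, 1, 3, 4, 6, 9, 10, 11, 12, 13, 15
Count = 11

Answer: 11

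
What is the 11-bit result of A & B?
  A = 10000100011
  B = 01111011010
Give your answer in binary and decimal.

Apply & to each column (1 only where both bits are 1):
  10000100011
& 01111011010
-------------
  00000000010

Answer: 00000000010 (2)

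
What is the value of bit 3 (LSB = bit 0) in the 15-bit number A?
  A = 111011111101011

Bit 3 is the 4th from the right.
  111011111101011
             ^
That bit is 1.

Answer: 1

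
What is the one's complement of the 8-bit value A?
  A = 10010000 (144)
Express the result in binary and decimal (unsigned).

Flip each bit (0->1, 1->0):
  10010000
  01101111

Answer: 01101111 (111)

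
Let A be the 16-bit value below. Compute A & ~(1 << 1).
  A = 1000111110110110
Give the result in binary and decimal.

Mask = ~(1 << 1) = 1111111111111101
Bit 1 of A is 1, so AND-ing with the mask clears it to 0.
  1000111110110110
& 1111111111111101
------------------
  1000111110110100

Answer: 1000111110110100 (36788)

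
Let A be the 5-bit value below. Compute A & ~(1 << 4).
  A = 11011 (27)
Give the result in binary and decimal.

Mask = ~(1 << 4) = 01111
Bit 4 of A is 1, so AND-ing with the mask clears it to 0.
  11011
& 01111
-------
  01011

Answer: 01011 (11)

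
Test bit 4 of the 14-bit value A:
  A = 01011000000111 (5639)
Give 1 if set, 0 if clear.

Bit 4 is the 5th from the right.
  01011000000111
           ^
That bit is 0.

Answer: 0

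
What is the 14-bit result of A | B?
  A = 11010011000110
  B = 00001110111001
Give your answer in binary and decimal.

Apply | to each column (1 where either bit is 1):
  11010011000110
| 00001110111001
----------------
  11011111111111

Answer: 11011111111111 (14335)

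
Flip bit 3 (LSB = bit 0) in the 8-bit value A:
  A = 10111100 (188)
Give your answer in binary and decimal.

Mask = 1 << 3 = 00001000
Bit 3 of A is 1; XOR with the mask flips it to 0.
  10111100
^ 00001000
----------
  10110100

Answer: 10110100 (180)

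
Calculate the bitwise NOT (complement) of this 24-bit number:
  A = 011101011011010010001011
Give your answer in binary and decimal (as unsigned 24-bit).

Flip each bit (0->1, 1->0):
  011101011011010010001011
  100010100100101101110100

Answer: 100010100100101101110100 (9063284)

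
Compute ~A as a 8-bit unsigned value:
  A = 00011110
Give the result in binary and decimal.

Flip each bit (0->1, 1->0):
  00011110
  11100001

Answer: 11100001 (225)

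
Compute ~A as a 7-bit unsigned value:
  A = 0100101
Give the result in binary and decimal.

Flip each bit (0->1, 1->0):
  0100101
  1011010

Answer: 1011010 (90)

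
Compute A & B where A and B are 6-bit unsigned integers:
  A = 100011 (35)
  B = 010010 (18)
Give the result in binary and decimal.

Apply & to each column (1 only where both bits are 1):
  100011
& 010010
--------
  000010

Answer: 000010 (2)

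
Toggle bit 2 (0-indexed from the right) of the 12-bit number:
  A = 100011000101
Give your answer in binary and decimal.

Mask = 1 << 2 = 000000000100
Bit 2 of A is 1; XOR with the mask flips it to 0.
  100011000101
^ 000000000100
--------------
  100011000001

Answer: 100011000001 (2241)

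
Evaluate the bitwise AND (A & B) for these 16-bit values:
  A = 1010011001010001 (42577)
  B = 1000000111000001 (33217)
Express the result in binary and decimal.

Apply & to each column (1 only where both bits are 1):
  1010011001010001
& 1000000111000001
------------------
  1000000001000001

Answer: 1000000001000001 (32833)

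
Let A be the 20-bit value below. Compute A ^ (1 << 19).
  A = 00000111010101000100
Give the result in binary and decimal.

Mask = 1 << 19 = 10000000000000000000
Bit 19 of A is 0; XOR with the mask flips it to 1.
  00000111010101000100
^ 10000000000000000000
----------------------
  10000111010101000100

Answer: 10000111010101000100 (554308)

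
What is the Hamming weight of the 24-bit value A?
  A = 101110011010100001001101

101110011010100001001101
1-bits at positions (from bit 0 = LSB): 0, 2, 3, 6, 11, 13, 15, 16, 19, 20, 21, 23
Count = 12

Answer: 12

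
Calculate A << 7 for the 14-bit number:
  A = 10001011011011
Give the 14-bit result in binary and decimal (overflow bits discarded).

Shift left by 7: drop the top 7 bit(s), append 7 zero(s) on the right.
  10001011011011  ->  discard [1000101], keep [1011011], append 0000000
= 10110110000000

Answer: 10110110000000 (11648)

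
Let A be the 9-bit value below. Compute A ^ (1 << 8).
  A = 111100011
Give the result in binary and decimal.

Mask = 1 << 8 = 100000000
Bit 8 of A is 1; XOR with the mask flips it to 0.
  111100011
^ 100000000
-----------
  011100011

Answer: 011100011 (227)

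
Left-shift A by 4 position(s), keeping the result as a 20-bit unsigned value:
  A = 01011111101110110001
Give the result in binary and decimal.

Shift left by 4: drop the top 4 bit(s), append 4 zero(s) on the right.
  01011111101110110001  ->  discard [0101], keep [1111101110110001], append 0000
= 11111011101100010000

Answer: 11111011101100010000 (1030928)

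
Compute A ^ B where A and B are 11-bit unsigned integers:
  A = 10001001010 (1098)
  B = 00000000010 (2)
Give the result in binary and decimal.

Apply ^ to each column (1 where bits differ):
  10001001010
^ 00000000010
-------------
  10001001000

Answer: 10001001000 (1096)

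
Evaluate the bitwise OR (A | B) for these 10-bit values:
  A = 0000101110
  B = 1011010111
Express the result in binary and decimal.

Apply | to each column (1 where either bit is 1):
  0000101110
| 1011010111
------------
  1011111111

Answer: 1011111111 (767)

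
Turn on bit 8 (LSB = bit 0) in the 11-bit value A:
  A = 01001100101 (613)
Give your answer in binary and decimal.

Mask = 1 << 8 = 00100000000
Bit 8 of A is 0, so OR-ing with the mask flips it to 1.
  01001100101
| 00100000000
-------------
  01101100101

Answer: 01101100101 (869)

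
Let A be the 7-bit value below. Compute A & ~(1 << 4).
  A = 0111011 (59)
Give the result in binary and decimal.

Mask = ~(1 << 4) = 1101111
Bit 4 of A is 1, so AND-ing with the mask clears it to 0.
  0111011
& 1101111
---------
  0101011

Answer: 0101011 (43)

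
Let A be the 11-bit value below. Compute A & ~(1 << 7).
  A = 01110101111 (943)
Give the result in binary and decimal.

Mask = ~(1 << 7) = 11101111111
Bit 7 of A is 1, so AND-ing with the mask clears it to 0.
  01110101111
& 11101111111
-------------
  01100101111

Answer: 01100101111 (815)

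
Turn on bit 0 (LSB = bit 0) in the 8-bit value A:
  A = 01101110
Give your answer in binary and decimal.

Mask = 1 << 0 = 00000001
Bit 0 of A is 0, so OR-ing with the mask flips it to 1.
  01101110
| 00000001
----------
  01101111

Answer: 01101111 (111)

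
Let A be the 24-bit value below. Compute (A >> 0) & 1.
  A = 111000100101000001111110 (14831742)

Bit 0 is the 1st from the right.
  111000100101000001111110
                         ^
That bit is 0.

Answer: 0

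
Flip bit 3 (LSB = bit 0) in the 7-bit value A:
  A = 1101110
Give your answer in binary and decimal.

Mask = 1 << 3 = 0001000
Bit 3 of A is 1; XOR with the mask flips it to 0.
  1101110
^ 0001000
---------
  1100110

Answer: 1100110 (102)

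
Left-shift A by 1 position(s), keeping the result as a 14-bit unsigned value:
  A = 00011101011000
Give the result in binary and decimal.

Shift left by 1: drop the top 1 bit(s), append 1 zero(s) on the right.
  00011101011000  ->  discard [0], keep [0011101011000], append 0
= 00111010110000

Answer: 00111010110000 (3760)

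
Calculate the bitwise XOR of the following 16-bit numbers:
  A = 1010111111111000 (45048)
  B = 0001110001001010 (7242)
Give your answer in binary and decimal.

Apply ^ to each column (1 where bits differ):
  1010111111111000
^ 0001110001001010
------------------
  1011001110110010

Answer: 1011001110110010 (46002)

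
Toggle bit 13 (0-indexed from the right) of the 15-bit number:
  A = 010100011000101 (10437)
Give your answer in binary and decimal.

Mask = 1 << 13 = 010000000000000
Bit 13 of A is 1; XOR with the mask flips it to 0.
  010100011000101
^ 010000000000000
-----------------
  000100011000101

Answer: 000100011000101 (2245)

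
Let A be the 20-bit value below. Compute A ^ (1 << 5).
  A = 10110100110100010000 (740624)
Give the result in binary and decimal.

Mask = 1 << 5 = 00000000000000100000
Bit 5 of A is 0; XOR with the mask flips it to 1.
  10110100110100010000
^ 00000000000000100000
----------------------
  10110100110100110000

Answer: 10110100110100110000 (740656)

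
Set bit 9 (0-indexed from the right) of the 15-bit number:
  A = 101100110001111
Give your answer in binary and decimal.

Mask = 1 << 9 = 000001000000000
Bit 9 of A is 0, so OR-ing with the mask flips it to 1.
  101100110001111
| 000001000000000
-----------------
  101101110001111

Answer: 101101110001111 (23439)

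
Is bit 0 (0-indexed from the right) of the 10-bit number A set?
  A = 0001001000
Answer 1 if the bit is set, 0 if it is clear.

Bit 0 is the 1st from the right.
  0001001000
           ^
That bit is 0.

Answer: 0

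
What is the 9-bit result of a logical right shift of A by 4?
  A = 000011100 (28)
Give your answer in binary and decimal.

Logical shift right by 4: drop the bottom 4 bit(s), prepend 4 zero(s) on the left.
  000011100  ->  keep [00001], discard [1100], prepend 0000
= 000000001

Answer: 000000001 (1)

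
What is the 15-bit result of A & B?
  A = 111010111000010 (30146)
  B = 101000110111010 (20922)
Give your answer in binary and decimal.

Apply & to each column (1 only where both bits are 1):
  111010111000010
& 101000110111010
-----------------
  101000110000010

Answer: 101000110000010 (20866)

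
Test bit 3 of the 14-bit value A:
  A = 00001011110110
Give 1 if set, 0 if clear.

Bit 3 is the 4th from the right.
  00001011110110
            ^
That bit is 0.

Answer: 0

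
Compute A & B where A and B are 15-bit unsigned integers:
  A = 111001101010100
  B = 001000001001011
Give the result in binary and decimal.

Apply & to each column (1 only where both bits are 1):
  111001101010100
& 001000001001011
-----------------
  001000001000000

Answer: 001000001000000 (4160)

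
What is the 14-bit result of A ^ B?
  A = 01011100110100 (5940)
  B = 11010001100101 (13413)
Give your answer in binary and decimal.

Apply ^ to each column (1 where bits differ):
  01011100110100
^ 11010001100101
----------------
  10001101010001

Answer: 10001101010001 (9041)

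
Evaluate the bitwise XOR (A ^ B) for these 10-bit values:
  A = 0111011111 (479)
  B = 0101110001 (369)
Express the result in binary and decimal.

Apply ^ to each column (1 where bits differ):
  0111011111
^ 0101110001
------------
  0010101110

Answer: 0010101110 (174)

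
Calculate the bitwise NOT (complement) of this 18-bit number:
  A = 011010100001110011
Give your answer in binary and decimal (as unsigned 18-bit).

Flip each bit (0->1, 1->0):
  011010100001110011
  100101011110001100

Answer: 100101011110001100 (153484)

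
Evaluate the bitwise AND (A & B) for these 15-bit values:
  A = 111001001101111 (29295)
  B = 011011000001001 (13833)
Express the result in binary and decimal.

Apply & to each column (1 only where both bits are 1):
  111001001101111
& 011011000001001
-----------------
  011001000001001

Answer: 011001000001001 (12809)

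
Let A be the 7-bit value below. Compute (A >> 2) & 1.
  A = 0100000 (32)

Bit 2 is the 3rd from the right.
  0100000
      ^
That bit is 0.

Answer: 0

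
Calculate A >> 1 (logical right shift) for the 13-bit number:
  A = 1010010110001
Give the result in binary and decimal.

Logical shift right by 1: drop the bottom 1 bit(s), prepend 1 zero(s) on the left.
  1010010110001  ->  keep [101001011000], discard [1], prepend 0
= 0101001011000

Answer: 0101001011000 (2648)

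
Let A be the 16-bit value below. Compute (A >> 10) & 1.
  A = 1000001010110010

Bit 10 is the 11th from the right.
  1000001010110010
       ^
That bit is 0.

Answer: 0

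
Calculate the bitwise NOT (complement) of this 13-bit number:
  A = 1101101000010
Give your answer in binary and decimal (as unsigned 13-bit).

Flip each bit (0->1, 1->0):
  1101101000010
  0010010111101

Answer: 0010010111101 (1213)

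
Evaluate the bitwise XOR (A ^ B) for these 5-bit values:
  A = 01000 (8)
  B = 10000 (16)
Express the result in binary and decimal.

Apply ^ to each column (1 where bits differ):
  01000
^ 10000
-------
  11000

Answer: 11000 (24)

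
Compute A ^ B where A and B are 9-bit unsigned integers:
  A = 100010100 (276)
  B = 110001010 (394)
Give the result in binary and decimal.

Apply ^ to each column (1 where bits differ):
  100010100
^ 110001010
-----------
  010011110

Answer: 010011110 (158)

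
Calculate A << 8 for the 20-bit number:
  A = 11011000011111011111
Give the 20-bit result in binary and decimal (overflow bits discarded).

Shift left by 8: drop the top 8 bit(s), append 8 zero(s) on the right.
  11011000011111011111  ->  discard [11011000], keep [011111011111], append 00000000
= 01111101111100000000

Answer: 01111101111100000000 (515840)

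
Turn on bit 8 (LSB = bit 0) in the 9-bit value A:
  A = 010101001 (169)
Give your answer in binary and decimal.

Mask = 1 << 8 = 100000000
Bit 8 of A is 0, so OR-ing with the mask flips it to 1.
  010101001
| 100000000
-----------
  110101001

Answer: 110101001 (425)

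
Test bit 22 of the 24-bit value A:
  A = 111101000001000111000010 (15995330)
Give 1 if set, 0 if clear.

Bit 22 is the 23rd from the right.
  111101000001000111000010
   ^
That bit is 1.

Answer: 1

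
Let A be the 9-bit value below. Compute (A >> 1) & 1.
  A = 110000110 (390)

Bit 1 is the 2nd from the right.
  110000110
         ^
That bit is 1.

Answer: 1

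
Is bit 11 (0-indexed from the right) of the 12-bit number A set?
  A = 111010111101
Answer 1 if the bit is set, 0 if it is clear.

Bit 11 is the 12th from the right.
  111010111101
  ^
That bit is 1.

Answer: 1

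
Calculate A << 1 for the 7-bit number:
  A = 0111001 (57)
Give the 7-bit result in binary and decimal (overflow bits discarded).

Shift left by 1: drop the top 1 bit(s), append 1 zero(s) on the right.
  0111001  ->  discard [0], keep [111001], append 0
= 1110010

Answer: 1110010 (114)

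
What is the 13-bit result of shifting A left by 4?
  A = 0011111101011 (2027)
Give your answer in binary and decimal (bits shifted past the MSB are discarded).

Shift left by 4: drop the top 4 bit(s), append 4 zero(s) on the right.
  0011111101011  ->  discard [0011], keep [111101011], append 0000
= 1111010110000

Answer: 1111010110000 (7856)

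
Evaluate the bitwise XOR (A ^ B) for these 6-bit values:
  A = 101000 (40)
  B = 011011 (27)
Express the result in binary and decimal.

Apply ^ to each column (1 where bits differ):
  101000
^ 011011
--------
  110011

Answer: 110011 (51)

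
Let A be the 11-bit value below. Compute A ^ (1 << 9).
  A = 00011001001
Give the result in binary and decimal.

Mask = 1 << 9 = 01000000000
Bit 9 of A is 0; XOR with the mask flips it to 1.
  00011001001
^ 01000000000
-------------
  01011001001

Answer: 01011001001 (713)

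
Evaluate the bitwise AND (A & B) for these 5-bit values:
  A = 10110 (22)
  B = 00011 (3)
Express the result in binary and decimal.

Apply & to each column (1 only where both bits are 1):
  10110
& 00011
-------
  00010

Answer: 00010 (2)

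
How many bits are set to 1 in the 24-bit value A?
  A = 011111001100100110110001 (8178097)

011111001100100110110001
1-bits at positions (from bit 0 = LSB): 0, 4, 5, 7, 8, 11, 14, 15, 18, 19, 20, 21, 22
Count = 13

Answer: 13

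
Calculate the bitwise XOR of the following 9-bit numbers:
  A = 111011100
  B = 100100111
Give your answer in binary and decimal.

Apply ^ to each column (1 where bits differ):
  111011100
^ 100100111
-----------
  011111011

Answer: 011111011 (251)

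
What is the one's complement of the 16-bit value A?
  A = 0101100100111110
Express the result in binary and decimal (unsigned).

Flip each bit (0->1, 1->0):
  0101100100111110
  1010011011000001

Answer: 1010011011000001 (42689)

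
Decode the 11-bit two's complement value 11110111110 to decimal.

MSB is 1, so the value is negative. Find the magnitude:
1. Invert bits:  00001000001
2. Add 1:        00001000010  = 66
3. Apply sign:   -66

Answer: -66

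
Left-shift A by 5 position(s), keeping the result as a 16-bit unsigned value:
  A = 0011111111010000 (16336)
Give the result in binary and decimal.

Shift left by 5: drop the top 5 bit(s), append 5 zero(s) on the right.
  0011111111010000  ->  discard [00111], keep [11111010000], append 00000
= 1111101000000000

Answer: 1111101000000000 (64000)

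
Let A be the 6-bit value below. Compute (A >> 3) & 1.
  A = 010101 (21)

Bit 3 is the 4th from the right.
  010101
    ^
That bit is 0.

Answer: 0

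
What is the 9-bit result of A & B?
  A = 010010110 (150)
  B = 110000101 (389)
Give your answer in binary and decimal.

Apply & to each column (1 only where both bits are 1):
  010010110
& 110000101
-----------
  010000100

Answer: 010000100 (132)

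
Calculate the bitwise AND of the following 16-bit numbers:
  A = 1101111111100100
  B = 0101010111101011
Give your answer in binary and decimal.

Apply & to each column (1 only where both bits are 1):
  1101111111100100
& 0101010111101011
------------------
  0101010111100000

Answer: 0101010111100000 (21984)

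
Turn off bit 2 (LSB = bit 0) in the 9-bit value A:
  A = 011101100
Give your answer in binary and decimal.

Mask = ~(1 << 2) = 111111011
Bit 2 of A is 1, so AND-ing with the mask clears it to 0.
  011101100
& 111111011
-----------
  011101000

Answer: 011101000 (232)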